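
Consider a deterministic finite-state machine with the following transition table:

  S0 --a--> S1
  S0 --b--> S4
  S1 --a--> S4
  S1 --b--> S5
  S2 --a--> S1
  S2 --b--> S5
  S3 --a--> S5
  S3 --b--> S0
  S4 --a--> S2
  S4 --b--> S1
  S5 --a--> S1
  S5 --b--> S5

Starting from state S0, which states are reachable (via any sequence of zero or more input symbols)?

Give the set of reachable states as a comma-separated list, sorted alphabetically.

Answer: S0, S1, S2, S4, S5

Derivation:
BFS from S0:
  visit S0: S0--a-->S1 (new), S0--b-->S4 (new)
  visit S1: S1--a-->S4 (seen), S1--b-->S5 (new)
  visit S4: S4--a-->S2 (new), S4--b-->S1 (seen)
  visit S5: S5--a-->S1 (seen), S5--b-->S5 (seen)
  visit S2: S2--a-->S1 (seen), S2--b-->S5 (seen)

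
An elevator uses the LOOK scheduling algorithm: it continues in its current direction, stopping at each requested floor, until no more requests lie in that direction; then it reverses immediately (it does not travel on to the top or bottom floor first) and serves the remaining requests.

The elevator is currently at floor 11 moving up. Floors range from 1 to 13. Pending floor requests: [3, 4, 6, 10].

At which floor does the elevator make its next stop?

Answer: 10

Derivation:
Current floor: 11, direction: up
Requests above: []
Requests below: [3, 4, 6, 10]
Moving up but no requests above → reverse; nearest below is max([3, 4, 6, 10]) = 10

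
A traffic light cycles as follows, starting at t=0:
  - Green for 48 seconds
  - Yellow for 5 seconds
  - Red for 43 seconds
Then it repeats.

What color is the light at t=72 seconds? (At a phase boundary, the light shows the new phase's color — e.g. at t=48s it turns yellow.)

Cycle length = 48 + 5 + 43 = 96s
t = 72, phase_t = 72 mod 96 = 72
72 >= 53 → RED

Answer: red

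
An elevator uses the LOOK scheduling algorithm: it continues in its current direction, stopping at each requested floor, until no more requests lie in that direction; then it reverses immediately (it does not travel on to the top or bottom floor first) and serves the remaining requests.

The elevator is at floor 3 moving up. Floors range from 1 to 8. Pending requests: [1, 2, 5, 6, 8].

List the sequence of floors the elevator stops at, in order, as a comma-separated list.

Current: 3, moving UP
Serve above first (ascending): [5, 6, 8]
Then reverse, serve below (descending): [2, 1]

Answer: 5, 6, 8, 2, 1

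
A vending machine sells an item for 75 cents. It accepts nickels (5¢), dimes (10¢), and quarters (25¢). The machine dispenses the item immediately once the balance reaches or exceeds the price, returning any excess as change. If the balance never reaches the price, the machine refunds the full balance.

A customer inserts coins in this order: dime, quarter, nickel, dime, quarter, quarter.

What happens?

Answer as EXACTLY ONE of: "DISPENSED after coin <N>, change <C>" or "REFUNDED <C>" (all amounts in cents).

Answer: DISPENSED after coin 5, change 0

Derivation:
Price: 75¢
Coin 1 (dime, 10¢): balance = 10¢
Coin 2 (quarter, 25¢): balance = 35¢
Coin 3 (nickel, 5¢): balance = 40¢
Coin 4 (dime, 10¢): balance = 50¢
Coin 5 (quarter, 25¢): balance = 75¢
  → balance >= price → DISPENSE, change = 75 - 75 = 0¢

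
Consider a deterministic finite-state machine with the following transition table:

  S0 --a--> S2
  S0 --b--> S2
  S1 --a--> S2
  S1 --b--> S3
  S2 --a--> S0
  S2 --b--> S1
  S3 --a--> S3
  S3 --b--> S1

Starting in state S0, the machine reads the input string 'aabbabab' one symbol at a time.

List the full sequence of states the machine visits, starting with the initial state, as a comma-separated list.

Start: S0
  read 'a': S0 --a--> S2
  read 'a': S2 --a--> S0
  read 'b': S0 --b--> S2
  read 'b': S2 --b--> S1
  read 'a': S1 --a--> S2
  read 'b': S2 --b--> S1
  read 'a': S1 --a--> S2
  read 'b': S2 --b--> S1

Answer: S0, S2, S0, S2, S1, S2, S1, S2, S1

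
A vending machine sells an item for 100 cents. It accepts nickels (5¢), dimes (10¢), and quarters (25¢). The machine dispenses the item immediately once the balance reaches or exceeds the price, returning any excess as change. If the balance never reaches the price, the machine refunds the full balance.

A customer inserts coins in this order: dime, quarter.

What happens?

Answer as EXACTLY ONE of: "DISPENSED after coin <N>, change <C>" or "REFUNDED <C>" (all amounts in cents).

Price: 100¢
Coin 1 (dime, 10¢): balance = 10¢
Coin 2 (quarter, 25¢): balance = 35¢
All coins inserted, balance 35¢ < price 100¢ → REFUND 35¢

Answer: REFUNDED 35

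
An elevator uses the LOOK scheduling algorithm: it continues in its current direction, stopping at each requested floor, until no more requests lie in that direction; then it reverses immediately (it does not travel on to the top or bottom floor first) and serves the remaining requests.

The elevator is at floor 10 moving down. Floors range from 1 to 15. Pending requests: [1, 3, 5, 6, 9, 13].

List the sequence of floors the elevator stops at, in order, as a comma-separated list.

Answer: 9, 6, 5, 3, 1, 13

Derivation:
Current: 10, moving DOWN
Serve below first (descending): [9, 6, 5, 3, 1]
Then reverse, serve above (ascending): [13]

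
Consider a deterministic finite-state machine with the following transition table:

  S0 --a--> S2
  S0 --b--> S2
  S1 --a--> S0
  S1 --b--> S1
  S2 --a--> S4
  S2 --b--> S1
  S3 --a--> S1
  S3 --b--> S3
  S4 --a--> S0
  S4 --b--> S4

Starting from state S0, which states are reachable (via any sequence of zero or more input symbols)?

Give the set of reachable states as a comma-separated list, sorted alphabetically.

Answer: S0, S1, S2, S4

Derivation:
BFS from S0:
  visit S0: S0--a-->S2 (new), S0--b-->S2 (seen)
  visit S2: S2--a-->S4 (new), S2--b-->S1 (new)
  visit S4: S4--a-->S0 (seen), S4--b-->S4 (seen)
  visit S1: S1--a-->S0 (seen), S1--b-->S1 (seen)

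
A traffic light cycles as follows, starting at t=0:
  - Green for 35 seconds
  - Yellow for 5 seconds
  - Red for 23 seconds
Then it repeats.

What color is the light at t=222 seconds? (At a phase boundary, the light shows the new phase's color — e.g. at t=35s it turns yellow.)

Answer: green

Derivation:
Cycle length = 35 + 5 + 23 = 63s
t = 222, phase_t = 222 mod 63 = 33
33 < 35 (green end) → GREEN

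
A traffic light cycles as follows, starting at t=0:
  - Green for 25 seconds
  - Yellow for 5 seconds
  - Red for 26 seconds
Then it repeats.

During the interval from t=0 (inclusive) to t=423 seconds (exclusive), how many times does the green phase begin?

Cycle = 25+5+26 = 56s
green phase starts at t = k*56 + 0 for k=0,1,2,...
Need k*56+0 < 423 → k < 7.554
k ∈ {0, ..., 7} → 8 starts

Answer: 8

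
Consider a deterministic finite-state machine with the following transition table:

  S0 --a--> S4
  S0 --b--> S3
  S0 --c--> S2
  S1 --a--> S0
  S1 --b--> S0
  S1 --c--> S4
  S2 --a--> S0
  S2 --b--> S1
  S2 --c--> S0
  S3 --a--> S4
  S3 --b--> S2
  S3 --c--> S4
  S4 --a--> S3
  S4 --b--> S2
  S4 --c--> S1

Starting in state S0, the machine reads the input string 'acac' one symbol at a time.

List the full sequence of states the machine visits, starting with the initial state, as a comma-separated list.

Answer: S0, S4, S1, S0, S2

Derivation:
Start: S0
  read 'a': S0 --a--> S4
  read 'c': S4 --c--> S1
  read 'a': S1 --a--> S0
  read 'c': S0 --c--> S2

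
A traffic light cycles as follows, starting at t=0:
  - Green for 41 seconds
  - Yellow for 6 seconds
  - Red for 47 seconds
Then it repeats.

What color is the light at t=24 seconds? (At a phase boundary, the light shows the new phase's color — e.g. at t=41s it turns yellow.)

Answer: green

Derivation:
Cycle length = 41 + 6 + 47 = 94s
t = 24, phase_t = 24 mod 94 = 24
24 < 41 (green end) → GREEN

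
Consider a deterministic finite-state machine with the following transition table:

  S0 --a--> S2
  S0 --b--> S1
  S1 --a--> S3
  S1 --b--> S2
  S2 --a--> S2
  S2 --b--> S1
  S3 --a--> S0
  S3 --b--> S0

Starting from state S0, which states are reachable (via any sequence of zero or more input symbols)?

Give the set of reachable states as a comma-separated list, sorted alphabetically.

BFS from S0:
  visit S0: S0--a-->S2 (new), S0--b-->S1 (new)
  visit S2: S2--a-->S2 (seen), S2--b-->S1 (seen)
  visit S1: S1--a-->S3 (new), S1--b-->S2 (seen)
  visit S3: S3--a-->S0 (seen), S3--b-->S0 (seen)

Answer: S0, S1, S2, S3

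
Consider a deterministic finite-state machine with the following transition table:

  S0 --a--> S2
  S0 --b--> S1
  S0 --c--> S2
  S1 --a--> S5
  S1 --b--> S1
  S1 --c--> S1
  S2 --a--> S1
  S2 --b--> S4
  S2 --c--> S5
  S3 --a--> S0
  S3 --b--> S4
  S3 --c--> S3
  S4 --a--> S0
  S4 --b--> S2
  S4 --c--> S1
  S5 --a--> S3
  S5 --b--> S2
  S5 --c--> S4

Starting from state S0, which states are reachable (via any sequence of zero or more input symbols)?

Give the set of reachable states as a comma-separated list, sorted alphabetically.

Answer: S0, S1, S2, S3, S4, S5

Derivation:
BFS from S0:
  visit S0: S0--a-->S2 (new), S0--b-->S1 (new), S0--c-->S2 (seen)
  visit S2: S2--a-->S1 (seen), S2--b-->S4 (new), S2--c-->S5 (new)
  visit S1: S1--a-->S5 (seen), S1--b-->S1 (seen), S1--c-->S1 (seen)
  visit S4: S4--a-->S0 (seen), S4--b-->S2 (seen), S4--c-->S1 (seen)
  visit S5: S5--a-->S3 (new), S5--b-->S2 (seen), S5--c-->S4 (seen)
  visit S3: S3--a-->S0 (seen), S3--b-->S4 (seen), S3--c-->S3 (seen)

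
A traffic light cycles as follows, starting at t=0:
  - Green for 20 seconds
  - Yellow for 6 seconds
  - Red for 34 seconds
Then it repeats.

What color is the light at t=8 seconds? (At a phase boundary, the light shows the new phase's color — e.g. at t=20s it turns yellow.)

Answer: green

Derivation:
Cycle length = 20 + 6 + 34 = 60s
t = 8, phase_t = 8 mod 60 = 8
8 < 20 (green end) → GREEN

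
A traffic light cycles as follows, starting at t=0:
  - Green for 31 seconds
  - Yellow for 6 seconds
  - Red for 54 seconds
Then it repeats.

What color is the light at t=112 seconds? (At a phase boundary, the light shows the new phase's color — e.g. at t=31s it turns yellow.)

Answer: green

Derivation:
Cycle length = 31 + 6 + 54 = 91s
t = 112, phase_t = 112 mod 91 = 21
21 < 31 (green end) → GREEN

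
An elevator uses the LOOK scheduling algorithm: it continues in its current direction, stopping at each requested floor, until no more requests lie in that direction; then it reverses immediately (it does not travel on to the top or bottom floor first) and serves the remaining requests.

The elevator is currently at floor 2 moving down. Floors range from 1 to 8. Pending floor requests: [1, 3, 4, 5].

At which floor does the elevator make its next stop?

Current floor: 2, direction: down
Requests above: [3, 4, 5]
Requests below: [1]
Moving down and requests lie below → nearest below is max([1]) = 1

Answer: 1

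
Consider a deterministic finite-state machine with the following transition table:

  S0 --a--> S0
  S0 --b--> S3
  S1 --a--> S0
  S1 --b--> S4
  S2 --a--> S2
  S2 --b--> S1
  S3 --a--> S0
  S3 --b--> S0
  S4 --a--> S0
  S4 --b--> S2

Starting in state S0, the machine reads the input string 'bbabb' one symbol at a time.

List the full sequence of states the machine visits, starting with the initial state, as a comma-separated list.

Answer: S0, S3, S0, S0, S3, S0

Derivation:
Start: S0
  read 'b': S0 --b--> S3
  read 'b': S3 --b--> S0
  read 'a': S0 --a--> S0
  read 'b': S0 --b--> S3
  read 'b': S3 --b--> S0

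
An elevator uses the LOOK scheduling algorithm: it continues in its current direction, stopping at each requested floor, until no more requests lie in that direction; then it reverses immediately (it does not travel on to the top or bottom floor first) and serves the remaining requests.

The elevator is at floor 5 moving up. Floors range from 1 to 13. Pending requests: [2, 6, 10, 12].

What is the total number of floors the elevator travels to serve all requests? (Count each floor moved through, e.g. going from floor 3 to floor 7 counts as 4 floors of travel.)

Start at floor 5 moving up, LOOK stop order: [6, 10, 12, 2]
  5 → 6: |6-5| = 1, total = 1
  6 → 10: |10-6| = 4, total = 5
  10 → 12: |12-10| = 2, total = 7
  12 → 2: |2-12| = 10, total = 17

Answer: 17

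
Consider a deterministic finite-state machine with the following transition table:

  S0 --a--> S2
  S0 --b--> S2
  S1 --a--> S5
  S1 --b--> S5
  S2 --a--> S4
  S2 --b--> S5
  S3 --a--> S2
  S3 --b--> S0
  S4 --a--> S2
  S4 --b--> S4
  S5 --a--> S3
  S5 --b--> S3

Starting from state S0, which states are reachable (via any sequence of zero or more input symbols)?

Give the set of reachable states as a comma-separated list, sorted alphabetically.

BFS from S0:
  visit S0: S0--a-->S2 (new), S0--b-->S2 (seen)
  visit S2: S2--a-->S4 (new), S2--b-->S5 (new)
  visit S4: S4--a-->S2 (seen), S4--b-->S4 (seen)
  visit S5: S5--a-->S3 (new), S5--b-->S3 (seen)
  visit S3: S3--a-->S2 (seen), S3--b-->S0 (seen)

Answer: S0, S2, S3, S4, S5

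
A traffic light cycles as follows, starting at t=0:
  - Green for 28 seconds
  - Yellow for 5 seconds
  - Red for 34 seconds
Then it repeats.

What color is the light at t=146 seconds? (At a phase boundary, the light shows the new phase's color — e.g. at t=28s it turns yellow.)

Answer: green

Derivation:
Cycle length = 28 + 5 + 34 = 67s
t = 146, phase_t = 146 mod 67 = 12
12 < 28 (green end) → GREEN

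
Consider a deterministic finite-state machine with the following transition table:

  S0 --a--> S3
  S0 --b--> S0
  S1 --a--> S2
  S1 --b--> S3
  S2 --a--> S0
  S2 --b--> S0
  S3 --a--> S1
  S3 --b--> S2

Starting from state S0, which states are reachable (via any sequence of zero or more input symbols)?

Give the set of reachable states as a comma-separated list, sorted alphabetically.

BFS from S0:
  visit S0: S0--a-->S3 (new), S0--b-->S0 (seen)
  visit S3: S3--a-->S1 (new), S3--b-->S2 (new)
  visit S1: S1--a-->S2 (seen), S1--b-->S3 (seen)
  visit S2: S2--a-->S0 (seen), S2--b-->S0 (seen)

Answer: S0, S1, S2, S3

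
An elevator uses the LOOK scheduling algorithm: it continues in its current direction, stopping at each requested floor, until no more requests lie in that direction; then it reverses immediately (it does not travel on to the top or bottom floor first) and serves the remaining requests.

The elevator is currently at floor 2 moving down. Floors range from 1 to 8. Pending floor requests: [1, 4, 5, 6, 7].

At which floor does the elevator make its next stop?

Current floor: 2, direction: down
Requests above: [4, 5, 6, 7]
Requests below: [1]
Moving down and requests lie below → nearest below is max([1]) = 1

Answer: 1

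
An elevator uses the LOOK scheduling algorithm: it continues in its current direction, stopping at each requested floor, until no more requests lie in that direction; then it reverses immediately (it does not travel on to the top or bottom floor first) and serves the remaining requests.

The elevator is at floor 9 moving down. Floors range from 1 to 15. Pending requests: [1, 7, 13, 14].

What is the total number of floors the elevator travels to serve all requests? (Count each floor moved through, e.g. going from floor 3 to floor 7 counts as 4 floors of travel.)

Answer: 21

Derivation:
Start at floor 9 moving down, LOOK stop order: [7, 1, 13, 14]
  9 → 7: |7-9| = 2, total = 2
  7 → 1: |1-7| = 6, total = 8
  1 → 13: |13-1| = 12, total = 20
  13 → 14: |14-13| = 1, total = 21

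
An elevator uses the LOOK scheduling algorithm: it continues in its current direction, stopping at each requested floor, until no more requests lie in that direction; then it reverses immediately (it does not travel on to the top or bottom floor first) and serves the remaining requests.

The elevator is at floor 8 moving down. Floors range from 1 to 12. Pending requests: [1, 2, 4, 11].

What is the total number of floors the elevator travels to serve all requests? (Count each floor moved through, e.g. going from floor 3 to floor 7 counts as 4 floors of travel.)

Answer: 17

Derivation:
Start at floor 8 moving down, LOOK stop order: [4, 2, 1, 11]
  8 → 4: |4-8| = 4, total = 4
  4 → 2: |2-4| = 2, total = 6
  2 → 1: |1-2| = 1, total = 7
  1 → 11: |11-1| = 10, total = 17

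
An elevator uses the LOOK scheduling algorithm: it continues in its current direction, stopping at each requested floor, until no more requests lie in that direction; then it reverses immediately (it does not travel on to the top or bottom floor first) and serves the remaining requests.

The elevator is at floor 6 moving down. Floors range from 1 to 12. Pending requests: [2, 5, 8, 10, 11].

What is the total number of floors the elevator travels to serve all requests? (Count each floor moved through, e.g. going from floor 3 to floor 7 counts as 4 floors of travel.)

Answer: 13

Derivation:
Start at floor 6 moving down, LOOK stop order: [5, 2, 8, 10, 11]
  6 → 5: |5-6| = 1, total = 1
  5 → 2: |2-5| = 3, total = 4
  2 → 8: |8-2| = 6, total = 10
  8 → 10: |10-8| = 2, total = 12
  10 → 11: |11-10| = 1, total = 13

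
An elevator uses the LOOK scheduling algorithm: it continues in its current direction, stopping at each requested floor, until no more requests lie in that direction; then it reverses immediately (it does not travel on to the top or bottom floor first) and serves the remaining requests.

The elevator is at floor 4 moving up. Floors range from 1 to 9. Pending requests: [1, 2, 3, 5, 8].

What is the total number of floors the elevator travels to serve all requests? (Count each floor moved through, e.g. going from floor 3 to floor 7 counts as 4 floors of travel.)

Start at floor 4 moving up, LOOK stop order: [5, 8, 3, 2, 1]
  4 → 5: |5-4| = 1, total = 1
  5 → 8: |8-5| = 3, total = 4
  8 → 3: |3-8| = 5, total = 9
  3 → 2: |2-3| = 1, total = 10
  2 → 1: |1-2| = 1, total = 11

Answer: 11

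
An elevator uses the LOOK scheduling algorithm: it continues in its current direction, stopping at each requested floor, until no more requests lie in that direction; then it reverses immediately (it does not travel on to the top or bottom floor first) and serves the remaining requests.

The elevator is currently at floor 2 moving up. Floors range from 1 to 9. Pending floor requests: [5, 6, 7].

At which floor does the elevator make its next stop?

Answer: 5

Derivation:
Current floor: 2, direction: up
Requests above: [5, 6, 7]
Requests below: []
Moving up and requests lie above → nearest above is min([5, 6, 7]) = 5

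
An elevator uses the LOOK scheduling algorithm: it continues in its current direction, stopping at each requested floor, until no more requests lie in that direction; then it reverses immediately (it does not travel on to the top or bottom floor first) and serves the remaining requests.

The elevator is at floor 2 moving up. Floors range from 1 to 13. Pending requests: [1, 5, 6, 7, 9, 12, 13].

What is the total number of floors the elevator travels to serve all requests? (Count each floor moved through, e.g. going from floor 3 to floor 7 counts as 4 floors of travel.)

Answer: 23

Derivation:
Start at floor 2 moving up, LOOK stop order: [5, 6, 7, 9, 12, 13, 1]
  2 → 5: |5-2| = 3, total = 3
  5 → 6: |6-5| = 1, total = 4
  6 → 7: |7-6| = 1, total = 5
  7 → 9: |9-7| = 2, total = 7
  9 → 12: |12-9| = 3, total = 10
  12 → 13: |13-12| = 1, total = 11
  13 → 1: |1-13| = 12, total = 23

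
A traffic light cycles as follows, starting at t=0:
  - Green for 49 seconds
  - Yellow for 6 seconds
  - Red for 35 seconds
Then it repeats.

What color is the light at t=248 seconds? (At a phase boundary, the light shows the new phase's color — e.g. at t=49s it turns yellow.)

Answer: red

Derivation:
Cycle length = 49 + 6 + 35 = 90s
t = 248, phase_t = 248 mod 90 = 68
68 >= 55 → RED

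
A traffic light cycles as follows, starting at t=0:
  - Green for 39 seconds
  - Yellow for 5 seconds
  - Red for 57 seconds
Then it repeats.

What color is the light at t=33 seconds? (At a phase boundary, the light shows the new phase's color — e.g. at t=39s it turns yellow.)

Cycle length = 39 + 5 + 57 = 101s
t = 33, phase_t = 33 mod 101 = 33
33 < 39 (green end) → GREEN

Answer: green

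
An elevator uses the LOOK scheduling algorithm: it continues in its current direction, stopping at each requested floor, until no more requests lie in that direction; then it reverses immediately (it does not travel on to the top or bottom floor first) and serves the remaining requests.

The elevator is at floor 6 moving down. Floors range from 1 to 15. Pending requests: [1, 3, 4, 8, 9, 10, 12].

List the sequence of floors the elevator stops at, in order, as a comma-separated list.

Answer: 4, 3, 1, 8, 9, 10, 12

Derivation:
Current: 6, moving DOWN
Serve below first (descending): [4, 3, 1]
Then reverse, serve above (ascending): [8, 9, 10, 12]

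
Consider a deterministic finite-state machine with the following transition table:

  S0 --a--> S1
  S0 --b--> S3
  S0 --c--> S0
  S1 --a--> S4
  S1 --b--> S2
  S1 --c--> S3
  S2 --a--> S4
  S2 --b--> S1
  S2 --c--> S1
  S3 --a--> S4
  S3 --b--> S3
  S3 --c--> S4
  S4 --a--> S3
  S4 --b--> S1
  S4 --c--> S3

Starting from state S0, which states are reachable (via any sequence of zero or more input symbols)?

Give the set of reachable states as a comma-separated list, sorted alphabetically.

Answer: S0, S1, S2, S3, S4

Derivation:
BFS from S0:
  visit S0: S0--a-->S1 (new), S0--b-->S3 (new), S0--c-->S0 (seen)
  visit S1: S1--a-->S4 (new), S1--b-->S2 (new), S1--c-->S3 (seen)
  visit S3: S3--a-->S4 (seen), S3--b-->S3 (seen), S3--c-->S4 (seen)
  visit S4: S4--a-->S3 (seen), S4--b-->S1 (seen), S4--c-->S3 (seen)
  visit S2: S2--a-->S4 (seen), S2--b-->S1 (seen), S2--c-->S1 (seen)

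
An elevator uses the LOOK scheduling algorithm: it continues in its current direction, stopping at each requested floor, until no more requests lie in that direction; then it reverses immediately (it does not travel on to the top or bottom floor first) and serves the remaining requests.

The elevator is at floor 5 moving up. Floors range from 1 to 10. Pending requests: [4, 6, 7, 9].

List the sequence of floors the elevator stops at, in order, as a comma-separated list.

Answer: 6, 7, 9, 4

Derivation:
Current: 5, moving UP
Serve above first (ascending): [6, 7, 9]
Then reverse, serve below (descending): [4]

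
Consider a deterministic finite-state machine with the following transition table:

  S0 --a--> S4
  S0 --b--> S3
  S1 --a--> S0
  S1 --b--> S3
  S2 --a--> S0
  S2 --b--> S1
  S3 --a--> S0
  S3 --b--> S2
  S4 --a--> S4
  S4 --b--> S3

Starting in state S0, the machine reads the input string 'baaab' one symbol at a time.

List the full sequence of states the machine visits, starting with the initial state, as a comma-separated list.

Start: S0
  read 'b': S0 --b--> S3
  read 'a': S3 --a--> S0
  read 'a': S0 --a--> S4
  read 'a': S4 --a--> S4
  read 'b': S4 --b--> S3

Answer: S0, S3, S0, S4, S4, S3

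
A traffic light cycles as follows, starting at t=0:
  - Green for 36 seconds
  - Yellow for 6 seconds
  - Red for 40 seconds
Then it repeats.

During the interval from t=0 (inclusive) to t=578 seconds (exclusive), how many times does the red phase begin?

Cycle = 36+6+40 = 82s
red phase starts at t = k*82 + 42 for k=0,1,2,...
Need k*82+42 < 578 → k < 6.537
k ∈ {0, ..., 6} → 7 starts

Answer: 7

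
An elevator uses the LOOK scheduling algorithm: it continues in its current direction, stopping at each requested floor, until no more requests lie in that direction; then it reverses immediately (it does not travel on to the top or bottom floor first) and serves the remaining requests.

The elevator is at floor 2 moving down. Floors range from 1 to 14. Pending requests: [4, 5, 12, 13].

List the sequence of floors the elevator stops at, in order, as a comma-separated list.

Current: 2, moving DOWN
Serve below first (descending): []
Then reverse, serve above (ascending): [4, 5, 12, 13]

Answer: 4, 5, 12, 13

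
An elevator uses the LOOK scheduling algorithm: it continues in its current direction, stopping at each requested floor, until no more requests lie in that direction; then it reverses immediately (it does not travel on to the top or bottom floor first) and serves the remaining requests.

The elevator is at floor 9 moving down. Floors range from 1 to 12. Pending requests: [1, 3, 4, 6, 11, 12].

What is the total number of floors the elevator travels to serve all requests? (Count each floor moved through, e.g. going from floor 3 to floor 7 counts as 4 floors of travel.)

Start at floor 9 moving down, LOOK stop order: [6, 4, 3, 1, 11, 12]
  9 → 6: |6-9| = 3, total = 3
  6 → 4: |4-6| = 2, total = 5
  4 → 3: |3-4| = 1, total = 6
  3 → 1: |1-3| = 2, total = 8
  1 → 11: |11-1| = 10, total = 18
  11 → 12: |12-11| = 1, total = 19

Answer: 19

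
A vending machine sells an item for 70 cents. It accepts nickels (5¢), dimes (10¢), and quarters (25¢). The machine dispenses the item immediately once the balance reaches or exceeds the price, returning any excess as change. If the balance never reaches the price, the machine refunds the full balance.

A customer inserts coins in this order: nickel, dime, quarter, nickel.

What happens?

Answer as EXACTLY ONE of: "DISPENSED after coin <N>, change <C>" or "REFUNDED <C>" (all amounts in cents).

Price: 70¢
Coin 1 (nickel, 5¢): balance = 5¢
Coin 2 (dime, 10¢): balance = 15¢
Coin 3 (quarter, 25¢): balance = 40¢
Coin 4 (nickel, 5¢): balance = 45¢
All coins inserted, balance 45¢ < price 70¢ → REFUND 45¢

Answer: REFUNDED 45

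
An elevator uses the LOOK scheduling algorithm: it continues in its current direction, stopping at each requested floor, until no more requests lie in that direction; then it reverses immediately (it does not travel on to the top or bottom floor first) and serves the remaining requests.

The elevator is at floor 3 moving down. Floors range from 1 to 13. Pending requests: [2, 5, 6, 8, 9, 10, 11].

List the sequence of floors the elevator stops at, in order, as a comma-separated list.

Current: 3, moving DOWN
Serve below first (descending): [2]
Then reverse, serve above (ascending): [5, 6, 8, 9, 10, 11]

Answer: 2, 5, 6, 8, 9, 10, 11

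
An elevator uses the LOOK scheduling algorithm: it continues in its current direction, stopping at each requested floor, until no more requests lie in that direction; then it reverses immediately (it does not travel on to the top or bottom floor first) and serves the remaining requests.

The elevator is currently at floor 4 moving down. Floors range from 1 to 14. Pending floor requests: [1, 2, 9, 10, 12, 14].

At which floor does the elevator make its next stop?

Current floor: 4, direction: down
Requests above: [9, 10, 12, 14]
Requests below: [1, 2]
Moving down and requests lie below → nearest below is max([1, 2]) = 2

Answer: 2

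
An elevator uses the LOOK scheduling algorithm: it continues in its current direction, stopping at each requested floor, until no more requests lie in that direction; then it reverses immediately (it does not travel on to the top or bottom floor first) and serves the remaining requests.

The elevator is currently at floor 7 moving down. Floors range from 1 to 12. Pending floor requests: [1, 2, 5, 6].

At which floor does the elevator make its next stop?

Current floor: 7, direction: down
Requests above: []
Requests below: [1, 2, 5, 6]
Moving down and requests lie below → nearest below is max([1, 2, 5, 6]) = 6

Answer: 6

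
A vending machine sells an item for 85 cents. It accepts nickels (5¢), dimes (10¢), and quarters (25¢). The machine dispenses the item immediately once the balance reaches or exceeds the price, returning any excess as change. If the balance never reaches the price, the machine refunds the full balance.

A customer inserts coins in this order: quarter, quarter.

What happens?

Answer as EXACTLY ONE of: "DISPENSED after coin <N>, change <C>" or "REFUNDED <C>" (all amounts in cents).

Price: 85¢
Coin 1 (quarter, 25¢): balance = 25¢
Coin 2 (quarter, 25¢): balance = 50¢
All coins inserted, balance 50¢ < price 85¢ → REFUND 50¢

Answer: REFUNDED 50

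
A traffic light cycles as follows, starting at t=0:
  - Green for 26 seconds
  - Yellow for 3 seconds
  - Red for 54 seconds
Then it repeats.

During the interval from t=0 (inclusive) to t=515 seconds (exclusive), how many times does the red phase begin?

Cycle = 26+3+54 = 83s
red phase starts at t = k*83 + 29 for k=0,1,2,...
Need k*83+29 < 515 → k < 5.855
k ∈ {0, ..., 5} → 6 starts

Answer: 6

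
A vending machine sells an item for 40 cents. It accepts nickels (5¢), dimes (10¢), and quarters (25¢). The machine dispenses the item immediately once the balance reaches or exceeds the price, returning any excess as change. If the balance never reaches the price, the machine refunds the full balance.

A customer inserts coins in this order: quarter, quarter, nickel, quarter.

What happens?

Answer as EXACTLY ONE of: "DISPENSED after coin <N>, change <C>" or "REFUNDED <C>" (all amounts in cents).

Price: 40¢
Coin 1 (quarter, 25¢): balance = 25¢
Coin 2 (quarter, 25¢): balance = 50¢
  → balance >= price → DISPENSE, change = 50 - 40 = 10¢

Answer: DISPENSED after coin 2, change 10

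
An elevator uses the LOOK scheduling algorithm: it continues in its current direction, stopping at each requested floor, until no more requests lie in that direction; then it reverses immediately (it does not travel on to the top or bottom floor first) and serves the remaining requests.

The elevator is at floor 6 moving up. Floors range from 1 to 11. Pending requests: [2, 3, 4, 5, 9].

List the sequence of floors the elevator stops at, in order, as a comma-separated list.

Current: 6, moving UP
Serve above first (ascending): [9]
Then reverse, serve below (descending): [5, 4, 3, 2]

Answer: 9, 5, 4, 3, 2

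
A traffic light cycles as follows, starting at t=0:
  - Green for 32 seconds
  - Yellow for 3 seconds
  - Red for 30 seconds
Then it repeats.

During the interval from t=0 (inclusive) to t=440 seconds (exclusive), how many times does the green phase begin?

Cycle = 32+3+30 = 65s
green phase starts at t = k*65 + 0 for k=0,1,2,...
Need k*65+0 < 440 → k < 6.769
k ∈ {0, ..., 6} → 7 starts

Answer: 7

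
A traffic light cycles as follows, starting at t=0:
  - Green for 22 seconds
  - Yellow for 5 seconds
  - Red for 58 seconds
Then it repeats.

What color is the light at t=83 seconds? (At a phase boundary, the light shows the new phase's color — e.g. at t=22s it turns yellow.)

Answer: red

Derivation:
Cycle length = 22 + 5 + 58 = 85s
t = 83, phase_t = 83 mod 85 = 83
83 >= 27 → RED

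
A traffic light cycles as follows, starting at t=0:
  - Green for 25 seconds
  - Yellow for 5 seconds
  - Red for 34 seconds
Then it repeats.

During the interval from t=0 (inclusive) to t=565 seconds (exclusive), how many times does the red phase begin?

Cycle = 25+5+34 = 64s
red phase starts at t = k*64 + 30 for k=0,1,2,...
Need k*64+30 < 565 → k < 8.359
k ∈ {0, ..., 8} → 9 starts

Answer: 9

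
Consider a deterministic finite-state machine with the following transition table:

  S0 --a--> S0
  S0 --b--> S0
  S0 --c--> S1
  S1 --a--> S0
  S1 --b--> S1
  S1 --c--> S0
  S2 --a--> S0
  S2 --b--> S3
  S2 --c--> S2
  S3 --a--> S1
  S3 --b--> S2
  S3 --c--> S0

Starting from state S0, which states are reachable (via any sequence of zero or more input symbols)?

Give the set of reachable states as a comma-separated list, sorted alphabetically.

BFS from S0:
  visit S0: S0--a-->S0 (seen), S0--b-->S0 (seen), S0--c-->S1 (new)
  visit S1: S1--a-->S0 (seen), S1--b-->S1 (seen), S1--c-->S0 (seen)

Answer: S0, S1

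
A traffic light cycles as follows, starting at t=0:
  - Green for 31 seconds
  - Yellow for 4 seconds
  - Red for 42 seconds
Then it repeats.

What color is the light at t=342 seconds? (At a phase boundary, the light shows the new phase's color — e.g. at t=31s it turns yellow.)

Answer: yellow

Derivation:
Cycle length = 31 + 4 + 42 = 77s
t = 342, phase_t = 342 mod 77 = 34
31 <= 34 < 35 (yellow end) → YELLOW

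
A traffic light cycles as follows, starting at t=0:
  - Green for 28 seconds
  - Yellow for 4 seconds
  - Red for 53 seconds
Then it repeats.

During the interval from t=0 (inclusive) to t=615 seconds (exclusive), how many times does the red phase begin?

Answer: 7

Derivation:
Cycle = 28+4+53 = 85s
red phase starts at t = k*85 + 32 for k=0,1,2,...
Need k*85+32 < 615 → k < 6.859
k ∈ {0, ..., 6} → 7 starts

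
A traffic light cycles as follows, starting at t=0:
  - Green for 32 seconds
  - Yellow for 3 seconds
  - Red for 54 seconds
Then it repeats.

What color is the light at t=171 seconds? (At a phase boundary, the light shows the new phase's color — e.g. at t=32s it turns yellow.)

Cycle length = 32 + 3 + 54 = 89s
t = 171, phase_t = 171 mod 89 = 82
82 >= 35 → RED

Answer: red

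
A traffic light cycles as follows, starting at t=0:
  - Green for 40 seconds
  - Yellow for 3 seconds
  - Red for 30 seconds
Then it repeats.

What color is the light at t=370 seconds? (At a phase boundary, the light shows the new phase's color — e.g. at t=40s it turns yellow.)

Answer: green

Derivation:
Cycle length = 40 + 3 + 30 = 73s
t = 370, phase_t = 370 mod 73 = 5
5 < 40 (green end) → GREEN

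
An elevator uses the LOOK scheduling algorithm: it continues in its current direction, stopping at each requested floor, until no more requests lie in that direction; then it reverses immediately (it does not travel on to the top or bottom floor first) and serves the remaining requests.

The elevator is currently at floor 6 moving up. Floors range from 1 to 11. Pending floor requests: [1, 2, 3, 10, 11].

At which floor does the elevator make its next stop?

Answer: 10

Derivation:
Current floor: 6, direction: up
Requests above: [10, 11]
Requests below: [1, 2, 3]
Moving up and requests lie above → nearest above is min([10, 11]) = 10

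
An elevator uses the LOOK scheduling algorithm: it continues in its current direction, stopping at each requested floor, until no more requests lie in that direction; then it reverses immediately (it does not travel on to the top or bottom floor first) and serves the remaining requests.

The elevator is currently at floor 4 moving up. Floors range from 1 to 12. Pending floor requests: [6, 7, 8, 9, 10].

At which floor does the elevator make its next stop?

Current floor: 4, direction: up
Requests above: [6, 7, 8, 9, 10]
Requests below: []
Moving up and requests lie above → nearest above is min([6, 7, 8, 9, 10]) = 6

Answer: 6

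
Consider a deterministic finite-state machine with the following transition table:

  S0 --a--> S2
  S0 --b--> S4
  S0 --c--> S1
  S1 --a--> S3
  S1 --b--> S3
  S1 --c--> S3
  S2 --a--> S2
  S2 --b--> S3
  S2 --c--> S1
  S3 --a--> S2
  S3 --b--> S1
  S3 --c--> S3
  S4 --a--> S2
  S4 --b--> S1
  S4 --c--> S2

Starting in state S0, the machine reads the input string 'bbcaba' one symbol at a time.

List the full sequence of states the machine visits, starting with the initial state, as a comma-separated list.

Start: S0
  read 'b': S0 --b--> S4
  read 'b': S4 --b--> S1
  read 'c': S1 --c--> S3
  read 'a': S3 --a--> S2
  read 'b': S2 --b--> S3
  read 'a': S3 --a--> S2

Answer: S0, S4, S1, S3, S2, S3, S2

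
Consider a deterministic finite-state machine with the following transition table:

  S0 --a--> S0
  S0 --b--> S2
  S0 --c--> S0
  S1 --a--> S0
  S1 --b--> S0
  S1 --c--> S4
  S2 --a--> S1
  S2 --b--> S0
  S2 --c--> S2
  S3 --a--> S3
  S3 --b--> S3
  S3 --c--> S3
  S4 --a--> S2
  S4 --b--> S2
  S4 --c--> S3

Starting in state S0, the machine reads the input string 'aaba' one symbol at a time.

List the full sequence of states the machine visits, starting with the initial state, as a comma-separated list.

Answer: S0, S0, S0, S2, S1

Derivation:
Start: S0
  read 'a': S0 --a--> S0
  read 'a': S0 --a--> S0
  read 'b': S0 --b--> S2
  read 'a': S2 --a--> S1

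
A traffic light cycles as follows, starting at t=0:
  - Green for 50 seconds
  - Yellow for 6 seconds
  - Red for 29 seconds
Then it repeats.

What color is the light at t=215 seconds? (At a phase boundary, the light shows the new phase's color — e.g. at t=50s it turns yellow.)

Answer: green

Derivation:
Cycle length = 50 + 6 + 29 = 85s
t = 215, phase_t = 215 mod 85 = 45
45 < 50 (green end) → GREEN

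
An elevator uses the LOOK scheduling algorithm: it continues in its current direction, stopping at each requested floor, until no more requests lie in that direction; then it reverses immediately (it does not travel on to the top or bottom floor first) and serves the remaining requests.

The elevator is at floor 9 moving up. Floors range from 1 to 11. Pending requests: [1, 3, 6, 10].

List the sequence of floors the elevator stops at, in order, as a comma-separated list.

Current: 9, moving UP
Serve above first (ascending): [10]
Then reverse, serve below (descending): [6, 3, 1]

Answer: 10, 6, 3, 1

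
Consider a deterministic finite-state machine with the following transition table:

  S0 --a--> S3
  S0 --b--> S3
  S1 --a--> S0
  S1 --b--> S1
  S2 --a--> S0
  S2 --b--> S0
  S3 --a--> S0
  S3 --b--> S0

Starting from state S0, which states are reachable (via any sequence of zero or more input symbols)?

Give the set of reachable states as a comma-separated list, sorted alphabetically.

BFS from S0:
  visit S0: S0--a-->S3 (new), S0--b-->S3 (seen)
  visit S3: S3--a-->S0 (seen), S3--b-->S0 (seen)

Answer: S0, S3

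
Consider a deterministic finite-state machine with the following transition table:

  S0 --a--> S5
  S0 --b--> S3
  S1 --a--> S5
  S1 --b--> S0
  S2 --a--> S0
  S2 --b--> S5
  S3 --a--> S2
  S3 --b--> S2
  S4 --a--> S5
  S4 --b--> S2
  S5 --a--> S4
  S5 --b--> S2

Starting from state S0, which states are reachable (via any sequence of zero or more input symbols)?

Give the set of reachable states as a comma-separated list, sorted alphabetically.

BFS from S0:
  visit S0: S0--a-->S5 (new), S0--b-->S3 (new)
  visit S5: S5--a-->S4 (new), S5--b-->S2 (new)
  visit S3: S3--a-->S2 (seen), S3--b-->S2 (seen)
  visit S4: S4--a-->S5 (seen), S4--b-->S2 (seen)
  visit S2: S2--a-->S0 (seen), S2--b-->S5 (seen)

Answer: S0, S2, S3, S4, S5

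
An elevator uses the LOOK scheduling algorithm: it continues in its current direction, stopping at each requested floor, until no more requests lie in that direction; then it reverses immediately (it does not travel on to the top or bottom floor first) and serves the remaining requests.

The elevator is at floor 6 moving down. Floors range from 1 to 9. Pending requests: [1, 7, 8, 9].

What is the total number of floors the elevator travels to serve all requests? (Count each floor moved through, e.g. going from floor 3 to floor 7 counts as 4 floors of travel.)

Start at floor 6 moving down, LOOK stop order: [1, 7, 8, 9]
  6 → 1: |1-6| = 5, total = 5
  1 → 7: |7-1| = 6, total = 11
  7 → 8: |8-7| = 1, total = 12
  8 → 9: |9-8| = 1, total = 13

Answer: 13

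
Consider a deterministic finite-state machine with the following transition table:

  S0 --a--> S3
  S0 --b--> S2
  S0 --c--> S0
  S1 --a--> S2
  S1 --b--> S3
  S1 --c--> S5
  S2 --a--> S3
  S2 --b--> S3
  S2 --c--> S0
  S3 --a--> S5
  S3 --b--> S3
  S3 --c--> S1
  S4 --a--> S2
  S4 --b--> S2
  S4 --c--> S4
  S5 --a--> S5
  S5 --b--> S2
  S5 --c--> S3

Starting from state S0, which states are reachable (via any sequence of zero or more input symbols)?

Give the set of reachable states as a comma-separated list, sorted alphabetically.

Answer: S0, S1, S2, S3, S5

Derivation:
BFS from S0:
  visit S0: S0--a-->S3 (new), S0--b-->S2 (new), S0--c-->S0 (seen)
  visit S3: S3--a-->S5 (new), S3--b-->S3 (seen), S3--c-->S1 (new)
  visit S2: S2--a-->S3 (seen), S2--b-->S3 (seen), S2--c-->S0 (seen)
  visit S5: S5--a-->S5 (seen), S5--b-->S2 (seen), S5--c-->S3 (seen)
  visit S1: S1--a-->S2 (seen), S1--b-->S3 (seen), S1--c-->S5 (seen)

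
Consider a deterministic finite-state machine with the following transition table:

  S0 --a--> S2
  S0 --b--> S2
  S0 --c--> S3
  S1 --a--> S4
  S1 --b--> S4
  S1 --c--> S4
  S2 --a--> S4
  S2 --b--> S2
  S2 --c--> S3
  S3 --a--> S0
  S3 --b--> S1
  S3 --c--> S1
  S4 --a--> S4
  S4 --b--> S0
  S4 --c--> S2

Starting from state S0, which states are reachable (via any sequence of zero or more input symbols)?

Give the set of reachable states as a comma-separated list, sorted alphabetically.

Answer: S0, S1, S2, S3, S4

Derivation:
BFS from S0:
  visit S0: S0--a-->S2 (new), S0--b-->S2 (seen), S0--c-->S3 (new)
  visit S2: S2--a-->S4 (new), S2--b-->S2 (seen), S2--c-->S3 (seen)
  visit S3: S3--a-->S0 (seen), S3--b-->S1 (new), S3--c-->S1 (seen)
  visit S4: S4--a-->S4 (seen), S4--b-->S0 (seen), S4--c-->S2 (seen)
  visit S1: S1--a-->S4 (seen), S1--b-->S4 (seen), S1--c-->S4 (seen)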